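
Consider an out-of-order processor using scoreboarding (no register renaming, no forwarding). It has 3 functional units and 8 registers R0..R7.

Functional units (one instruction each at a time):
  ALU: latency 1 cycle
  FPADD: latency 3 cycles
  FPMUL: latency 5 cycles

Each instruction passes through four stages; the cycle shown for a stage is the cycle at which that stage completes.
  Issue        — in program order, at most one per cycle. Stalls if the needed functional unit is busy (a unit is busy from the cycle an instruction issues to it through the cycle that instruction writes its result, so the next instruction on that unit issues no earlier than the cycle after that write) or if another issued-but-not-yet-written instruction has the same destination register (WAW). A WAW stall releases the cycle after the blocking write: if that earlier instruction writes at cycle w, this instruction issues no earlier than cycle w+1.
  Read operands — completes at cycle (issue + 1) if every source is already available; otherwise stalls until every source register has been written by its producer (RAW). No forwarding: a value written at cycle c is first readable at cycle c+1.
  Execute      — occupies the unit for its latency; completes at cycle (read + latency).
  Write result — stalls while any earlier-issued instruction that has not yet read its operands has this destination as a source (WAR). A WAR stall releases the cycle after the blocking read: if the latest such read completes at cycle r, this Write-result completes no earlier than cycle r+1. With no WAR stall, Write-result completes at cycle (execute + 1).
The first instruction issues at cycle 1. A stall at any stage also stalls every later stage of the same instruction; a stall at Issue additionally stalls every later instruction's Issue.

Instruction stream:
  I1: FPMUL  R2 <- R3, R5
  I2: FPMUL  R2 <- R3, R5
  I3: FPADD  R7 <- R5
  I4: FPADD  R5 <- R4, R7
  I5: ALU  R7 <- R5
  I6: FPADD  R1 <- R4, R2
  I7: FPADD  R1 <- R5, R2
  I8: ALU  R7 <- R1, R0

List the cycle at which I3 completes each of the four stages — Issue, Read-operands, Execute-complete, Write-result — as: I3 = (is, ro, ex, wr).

  I1 | 1 | 2 | 7 | 8
  I2 | 9 | 10 | 15 | 16   struct: FPMUL busy until I1 writes@8
  I3 | 10 | 11 | 14 | 15
  I4 | 16 | 17 | 20 | 21   struct: FPADD busy until I3 writes@15
  I5 | 17 | 22 | 23 | 24   RAW R5: wait I4 write@21
  I6 | 22 | 23 | 26 | 27   struct: FPADD busy until I4 writes@21
  I7 | 28 | 29 | 32 | 33   struct: FPADD busy until I6 writes@27
  I8 | 29 | 34 | 35 | 36   RAW R1: wait I7 write@33

I3 = (10, 11, 14, 15)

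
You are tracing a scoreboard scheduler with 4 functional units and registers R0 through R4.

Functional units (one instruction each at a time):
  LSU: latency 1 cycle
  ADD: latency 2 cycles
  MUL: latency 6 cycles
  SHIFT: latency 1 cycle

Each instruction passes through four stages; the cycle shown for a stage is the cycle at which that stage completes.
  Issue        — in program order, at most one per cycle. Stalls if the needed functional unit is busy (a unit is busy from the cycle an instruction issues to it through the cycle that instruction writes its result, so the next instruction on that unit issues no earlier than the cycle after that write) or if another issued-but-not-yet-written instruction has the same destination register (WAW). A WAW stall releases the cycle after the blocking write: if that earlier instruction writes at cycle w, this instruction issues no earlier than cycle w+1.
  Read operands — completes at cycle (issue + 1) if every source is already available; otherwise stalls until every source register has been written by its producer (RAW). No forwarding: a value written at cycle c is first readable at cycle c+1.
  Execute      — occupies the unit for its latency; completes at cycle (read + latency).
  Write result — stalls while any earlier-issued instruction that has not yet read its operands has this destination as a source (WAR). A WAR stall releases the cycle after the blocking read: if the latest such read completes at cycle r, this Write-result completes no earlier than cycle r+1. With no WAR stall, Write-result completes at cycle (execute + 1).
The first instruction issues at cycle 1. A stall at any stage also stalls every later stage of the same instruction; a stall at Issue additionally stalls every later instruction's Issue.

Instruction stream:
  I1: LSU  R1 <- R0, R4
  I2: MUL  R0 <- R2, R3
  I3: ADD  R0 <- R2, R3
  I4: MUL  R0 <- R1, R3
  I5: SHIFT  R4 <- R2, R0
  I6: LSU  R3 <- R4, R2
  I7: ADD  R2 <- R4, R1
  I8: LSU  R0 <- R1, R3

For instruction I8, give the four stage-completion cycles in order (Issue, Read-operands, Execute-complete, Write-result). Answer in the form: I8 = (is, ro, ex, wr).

I1  is:1  ro:2  ex:3  wr:4
I2  is:2  ro:3  ex:9  wr:10
I3  is:11  ro:12  ex:14  wr:15  — WAW R0: wait I2 write@10
I4  is:16  ro:17  ex:23  wr:24  — WAW R0: wait I3 write@15
I5  is:17  ro:25  ex:26  wr:27  — RAW R0: wait I4 write@24
I6  is:18  ro:28  ex:29  wr:30  — RAW R4: wait I5 write@27
I7  is:19  ro:28  ex:30  wr:31  — RAW R4: wait I5 write@27
I8  is:31  ro:32  ex:33  wr:34  — struct: LSU busy until I6 writes@30

I8 = (31, 32, 33, 34)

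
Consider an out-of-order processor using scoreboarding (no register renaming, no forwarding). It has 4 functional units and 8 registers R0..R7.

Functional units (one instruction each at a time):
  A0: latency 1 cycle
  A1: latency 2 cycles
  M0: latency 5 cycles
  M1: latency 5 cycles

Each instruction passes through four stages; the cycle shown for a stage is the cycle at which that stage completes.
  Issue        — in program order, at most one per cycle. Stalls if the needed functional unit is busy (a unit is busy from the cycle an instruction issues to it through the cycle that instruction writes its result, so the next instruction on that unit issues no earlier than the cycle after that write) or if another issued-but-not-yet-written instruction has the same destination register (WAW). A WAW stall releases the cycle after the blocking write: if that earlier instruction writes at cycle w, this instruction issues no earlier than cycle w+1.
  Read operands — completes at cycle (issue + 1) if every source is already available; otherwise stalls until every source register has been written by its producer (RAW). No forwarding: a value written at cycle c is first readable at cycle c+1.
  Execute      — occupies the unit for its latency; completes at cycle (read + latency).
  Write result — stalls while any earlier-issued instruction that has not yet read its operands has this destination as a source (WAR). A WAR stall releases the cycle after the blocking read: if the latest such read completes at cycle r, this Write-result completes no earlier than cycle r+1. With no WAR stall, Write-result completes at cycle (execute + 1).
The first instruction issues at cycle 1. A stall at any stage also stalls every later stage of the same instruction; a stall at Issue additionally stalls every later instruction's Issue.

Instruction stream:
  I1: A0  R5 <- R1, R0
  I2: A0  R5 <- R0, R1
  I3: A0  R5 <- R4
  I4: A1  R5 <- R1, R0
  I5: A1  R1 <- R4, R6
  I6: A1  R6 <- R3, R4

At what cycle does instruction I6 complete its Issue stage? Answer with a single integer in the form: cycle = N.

I1: IS=1 RO=2 EX=3 WR=4
I2: IS=5 RO=6 EX=7 WR=8  [struct: A0 busy until I1 writes@4]
I3: IS=9 RO=10 EX=11 WR=12  [struct: A0 busy until I2 writes@8]
I4: IS=13 RO=14 EX=16 WR=17  [WAW R5: wait I3 write@12]
I5: IS=18 RO=19 EX=21 WR=22  [struct: A1 busy until I4 writes@17]
I6: IS=23 RO=24 EX=26 WR=27  [struct: A1 busy until I5 writes@22]

cycle = 23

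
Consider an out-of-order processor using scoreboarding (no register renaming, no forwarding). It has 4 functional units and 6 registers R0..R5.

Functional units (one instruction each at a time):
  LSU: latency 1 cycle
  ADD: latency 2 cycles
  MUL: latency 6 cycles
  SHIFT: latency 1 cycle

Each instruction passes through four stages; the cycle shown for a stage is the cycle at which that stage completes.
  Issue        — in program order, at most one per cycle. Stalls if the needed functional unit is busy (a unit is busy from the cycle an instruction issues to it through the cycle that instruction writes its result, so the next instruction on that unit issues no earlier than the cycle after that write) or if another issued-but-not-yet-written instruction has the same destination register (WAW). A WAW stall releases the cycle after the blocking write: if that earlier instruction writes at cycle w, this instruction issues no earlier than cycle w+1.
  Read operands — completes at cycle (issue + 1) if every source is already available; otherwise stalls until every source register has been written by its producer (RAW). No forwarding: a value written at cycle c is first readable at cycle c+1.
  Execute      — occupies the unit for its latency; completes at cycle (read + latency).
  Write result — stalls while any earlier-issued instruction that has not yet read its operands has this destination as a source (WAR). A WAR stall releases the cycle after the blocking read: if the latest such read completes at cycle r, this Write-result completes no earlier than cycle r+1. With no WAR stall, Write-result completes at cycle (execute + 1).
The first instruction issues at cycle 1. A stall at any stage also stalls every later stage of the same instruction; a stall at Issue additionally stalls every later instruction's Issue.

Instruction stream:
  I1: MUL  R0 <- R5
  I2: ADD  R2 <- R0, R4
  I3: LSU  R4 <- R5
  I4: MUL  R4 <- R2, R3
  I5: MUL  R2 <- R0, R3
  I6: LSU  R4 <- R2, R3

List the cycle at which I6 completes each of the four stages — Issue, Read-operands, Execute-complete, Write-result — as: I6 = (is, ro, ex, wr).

I6 = (23, 31, 32, 33)

t=1  issue I1 (MUL)
t=2  I1 read-ops · issue I2 (ADD)
t=3  issue I3 (LSU)
t=4  I3 read-ops
t=5  I3 finished on LSU
t=8  I1 finished on MUL
t=9  I1→R0
t=10  I2 read-ops
t=11  I3→R4
t=12  I2 finished on ADD · issue I4 (MUL)
t=13  I2→R2
t=14  I4 read-ops
t=20  I4 finished on MUL
t=21  I4→R4
t=22  issue I5 (MUL)
t=23  I5 read-ops · issue I6 (LSU)
t=29  I5 finished on MUL
t=30  I5→R2
t=31  I6 read-ops
t=32  I6 finished on LSU
t=33  I6→R4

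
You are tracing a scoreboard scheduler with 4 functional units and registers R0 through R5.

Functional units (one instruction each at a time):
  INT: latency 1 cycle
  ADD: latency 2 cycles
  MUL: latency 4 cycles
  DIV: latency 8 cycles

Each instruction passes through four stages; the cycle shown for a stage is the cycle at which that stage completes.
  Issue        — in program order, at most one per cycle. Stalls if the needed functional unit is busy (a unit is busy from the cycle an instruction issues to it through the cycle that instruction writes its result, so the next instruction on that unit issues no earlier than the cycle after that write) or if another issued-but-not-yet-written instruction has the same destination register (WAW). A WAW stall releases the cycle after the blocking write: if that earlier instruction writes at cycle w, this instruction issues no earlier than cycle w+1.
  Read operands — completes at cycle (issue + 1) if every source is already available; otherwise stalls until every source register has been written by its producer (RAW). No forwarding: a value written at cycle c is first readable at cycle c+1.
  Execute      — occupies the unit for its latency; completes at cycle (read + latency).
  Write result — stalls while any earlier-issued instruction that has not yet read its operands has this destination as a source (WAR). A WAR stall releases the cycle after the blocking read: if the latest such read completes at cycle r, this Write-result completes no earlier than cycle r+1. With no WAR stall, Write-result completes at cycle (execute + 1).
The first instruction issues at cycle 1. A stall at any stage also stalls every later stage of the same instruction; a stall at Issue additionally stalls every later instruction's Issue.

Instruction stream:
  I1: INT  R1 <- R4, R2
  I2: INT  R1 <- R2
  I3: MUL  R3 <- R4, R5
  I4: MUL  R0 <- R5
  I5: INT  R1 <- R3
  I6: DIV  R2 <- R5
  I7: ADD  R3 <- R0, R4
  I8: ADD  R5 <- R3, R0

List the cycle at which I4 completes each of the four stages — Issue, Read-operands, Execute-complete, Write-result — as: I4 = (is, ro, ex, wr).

I4 = (13, 14, 18, 19)

I1  is:1  ro:2  ex:3  wr:4
I2  is:5  ro:6  ex:7  wr:8  — struct: INT busy until I1 writes@4
I3  is:6  ro:7  ex:11  wr:12
I4  is:13  ro:14  ex:18  wr:19  — struct: MUL busy until I3 writes@12
I5  is:14  ro:15  ex:16  wr:17
I6  is:15  ro:16  ex:24  wr:25
I7  is:16  ro:20  ex:22  wr:23  — RAW R0: wait I4 write@19
I8  is:24  ro:25  ex:27  wr:28  — struct: ADD busy until I7 writes@23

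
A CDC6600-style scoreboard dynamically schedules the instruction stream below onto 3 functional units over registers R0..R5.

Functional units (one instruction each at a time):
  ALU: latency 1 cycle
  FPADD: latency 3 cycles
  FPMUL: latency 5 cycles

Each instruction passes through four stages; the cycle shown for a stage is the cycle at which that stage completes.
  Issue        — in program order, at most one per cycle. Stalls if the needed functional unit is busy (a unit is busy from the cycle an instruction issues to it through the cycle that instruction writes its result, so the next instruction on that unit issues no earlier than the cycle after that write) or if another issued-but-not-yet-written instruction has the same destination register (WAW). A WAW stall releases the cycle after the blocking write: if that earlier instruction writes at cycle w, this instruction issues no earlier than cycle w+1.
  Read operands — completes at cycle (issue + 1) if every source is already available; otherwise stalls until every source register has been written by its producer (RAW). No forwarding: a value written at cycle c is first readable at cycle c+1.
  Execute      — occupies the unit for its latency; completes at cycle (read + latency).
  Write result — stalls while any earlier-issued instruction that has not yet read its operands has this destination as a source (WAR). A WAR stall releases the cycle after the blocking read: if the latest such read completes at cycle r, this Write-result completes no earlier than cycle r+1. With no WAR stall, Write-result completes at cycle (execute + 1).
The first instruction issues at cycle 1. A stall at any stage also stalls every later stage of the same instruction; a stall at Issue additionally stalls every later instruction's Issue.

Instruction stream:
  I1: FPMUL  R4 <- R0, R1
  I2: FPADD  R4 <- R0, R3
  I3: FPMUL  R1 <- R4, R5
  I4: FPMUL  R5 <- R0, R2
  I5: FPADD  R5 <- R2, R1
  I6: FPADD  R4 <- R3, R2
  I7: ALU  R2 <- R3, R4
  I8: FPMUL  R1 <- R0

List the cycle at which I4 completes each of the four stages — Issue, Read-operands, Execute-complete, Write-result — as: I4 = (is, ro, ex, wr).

I4 = (22, 23, 28, 29)

c1: issue I1 (FPMUL)
c2: I1 read-ops
c7: I1 finished on FPMUL
c8: I1→R4
c9: issue I2 (FPADD)
c10: I2 read-ops | issue I3 (FPMUL)
c13: I2 finished on FPADD
c14: I2→R4
c15: I3 read-ops
c20: I3 finished on FPMUL
c21: I3→R1
c22: issue I4 (FPMUL)
c23: I4 read-ops
c28: I4 finished on FPMUL
c29: I4→R5
c30: issue I5 (FPADD)
c31: I5 read-ops
c34: I5 finished on FPADD
c35: I5→R5
c36: issue I6 (FPADD)
c37: I6 read-ops | issue I7 (ALU)
c38: issue I8 (FPMUL)
c39: I8 read-ops
c40: I6 finished on FPADD
c41: I6→R4
c42: I7 read-ops
c43: I7 finished on ALU
c44: I7→R2 | I8 finished on FPMUL
c45: I8→R1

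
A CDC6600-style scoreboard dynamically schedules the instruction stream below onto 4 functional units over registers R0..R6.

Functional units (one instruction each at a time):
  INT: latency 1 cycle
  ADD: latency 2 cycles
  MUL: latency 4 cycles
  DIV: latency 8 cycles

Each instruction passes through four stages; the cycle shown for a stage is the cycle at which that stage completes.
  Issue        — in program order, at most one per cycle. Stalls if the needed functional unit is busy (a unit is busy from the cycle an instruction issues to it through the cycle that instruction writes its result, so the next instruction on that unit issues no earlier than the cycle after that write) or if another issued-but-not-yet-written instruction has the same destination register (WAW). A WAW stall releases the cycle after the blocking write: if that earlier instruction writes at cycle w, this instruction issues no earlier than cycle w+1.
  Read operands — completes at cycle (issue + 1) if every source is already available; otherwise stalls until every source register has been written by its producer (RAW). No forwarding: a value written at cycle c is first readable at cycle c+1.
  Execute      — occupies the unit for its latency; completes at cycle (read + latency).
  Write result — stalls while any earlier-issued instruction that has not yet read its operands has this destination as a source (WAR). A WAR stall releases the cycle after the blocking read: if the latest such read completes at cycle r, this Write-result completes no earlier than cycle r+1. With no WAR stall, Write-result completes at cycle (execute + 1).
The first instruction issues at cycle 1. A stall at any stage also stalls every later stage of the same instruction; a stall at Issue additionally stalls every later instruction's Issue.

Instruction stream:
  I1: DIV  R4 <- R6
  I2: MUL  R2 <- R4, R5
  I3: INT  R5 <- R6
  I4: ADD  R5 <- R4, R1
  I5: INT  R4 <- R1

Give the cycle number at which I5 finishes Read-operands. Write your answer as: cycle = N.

cycle 1: issue I1 (DIV)
cycle 2: I1 read-ops; issue I2 (MUL)
cycle 3: issue I3 (INT)
cycle 4: I3 read-ops
cycle 5: I3 finished on INT
cycle 10: I1 finished on DIV
cycle 11: I1→R4
cycle 12: I2 read-ops
cycle 13: I3→R5
cycle 14: issue I4 (ADD)
cycle 15: I4 read-ops; issue I5 (INT)
cycle 16: I2 finished on MUL; I5 read-ops
cycle 17: I2→R2; I4 finished on ADD; I5 finished on INT
cycle 18: I4→R5; I5→R4

cycle = 16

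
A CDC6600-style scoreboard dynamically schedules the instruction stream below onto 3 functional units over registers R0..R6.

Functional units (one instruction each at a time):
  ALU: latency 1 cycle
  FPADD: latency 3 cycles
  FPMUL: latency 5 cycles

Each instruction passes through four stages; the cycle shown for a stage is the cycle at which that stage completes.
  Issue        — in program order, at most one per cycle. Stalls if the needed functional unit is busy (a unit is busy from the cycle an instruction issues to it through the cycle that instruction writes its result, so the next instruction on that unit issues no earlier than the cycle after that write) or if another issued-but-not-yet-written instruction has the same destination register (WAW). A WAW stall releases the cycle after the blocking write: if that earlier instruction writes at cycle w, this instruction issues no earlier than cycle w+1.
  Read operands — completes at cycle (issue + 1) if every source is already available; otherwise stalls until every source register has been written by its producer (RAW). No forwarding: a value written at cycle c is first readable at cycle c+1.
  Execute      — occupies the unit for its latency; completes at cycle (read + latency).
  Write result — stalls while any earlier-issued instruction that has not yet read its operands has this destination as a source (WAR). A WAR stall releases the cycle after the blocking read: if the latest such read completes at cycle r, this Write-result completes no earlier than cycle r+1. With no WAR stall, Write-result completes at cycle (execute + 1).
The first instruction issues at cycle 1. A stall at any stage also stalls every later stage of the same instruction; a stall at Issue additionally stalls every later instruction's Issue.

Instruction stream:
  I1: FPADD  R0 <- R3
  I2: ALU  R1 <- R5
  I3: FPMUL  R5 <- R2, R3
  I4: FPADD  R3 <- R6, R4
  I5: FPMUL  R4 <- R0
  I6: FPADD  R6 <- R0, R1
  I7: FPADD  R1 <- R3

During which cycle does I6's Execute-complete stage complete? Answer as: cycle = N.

cycle = 17

I1 -> (1, 2, 5, 6)
I2 -> (2, 3, 4, 5)
I3 -> (3, 4, 9, 10)
I4 -> (7, 8, 11, 12)  // struct: FPADD busy until I1 writes@6
I5 -> (11, 12, 17, 18)  // struct: FPMUL busy until I3 writes@10
I6 -> (13, 14, 17, 18)  // struct: FPADD busy until I4 writes@12
I7 -> (19, 20, 23, 24)  // struct: FPADD busy until I6 writes@18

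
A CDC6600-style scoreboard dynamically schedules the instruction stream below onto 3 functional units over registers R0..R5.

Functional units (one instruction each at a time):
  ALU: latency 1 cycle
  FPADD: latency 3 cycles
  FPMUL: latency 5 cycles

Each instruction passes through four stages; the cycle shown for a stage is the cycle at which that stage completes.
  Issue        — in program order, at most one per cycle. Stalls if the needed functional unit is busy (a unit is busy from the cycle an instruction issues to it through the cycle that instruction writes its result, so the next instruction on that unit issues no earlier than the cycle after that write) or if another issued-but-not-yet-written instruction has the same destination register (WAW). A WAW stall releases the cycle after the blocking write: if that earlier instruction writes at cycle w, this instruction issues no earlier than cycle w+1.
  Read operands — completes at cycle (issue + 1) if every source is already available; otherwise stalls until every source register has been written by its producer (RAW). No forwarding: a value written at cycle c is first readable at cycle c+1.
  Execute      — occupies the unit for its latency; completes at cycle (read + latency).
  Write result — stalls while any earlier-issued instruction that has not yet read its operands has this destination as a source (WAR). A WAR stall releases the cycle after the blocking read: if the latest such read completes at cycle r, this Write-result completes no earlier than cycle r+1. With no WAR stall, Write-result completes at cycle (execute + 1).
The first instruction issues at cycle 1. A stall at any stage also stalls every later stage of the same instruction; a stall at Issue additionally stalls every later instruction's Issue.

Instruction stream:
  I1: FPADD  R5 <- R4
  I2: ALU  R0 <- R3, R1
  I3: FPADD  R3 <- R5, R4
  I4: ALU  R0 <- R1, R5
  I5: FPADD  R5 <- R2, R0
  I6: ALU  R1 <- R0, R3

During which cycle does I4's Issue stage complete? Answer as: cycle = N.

cycle = 8

  I1 | 1 | 2 | 5 | 6
  I2 | 2 | 3 | 4 | 5
  I3 | 7 | 8 | 11 | 12   struct: FPADD busy until I1 writes@6
  I4 | 8 | 9 | 10 | 11
  I5 | 13 | 14 | 17 | 18   struct: FPADD busy until I3 writes@12
  I6 | 14 | 15 | 16 | 17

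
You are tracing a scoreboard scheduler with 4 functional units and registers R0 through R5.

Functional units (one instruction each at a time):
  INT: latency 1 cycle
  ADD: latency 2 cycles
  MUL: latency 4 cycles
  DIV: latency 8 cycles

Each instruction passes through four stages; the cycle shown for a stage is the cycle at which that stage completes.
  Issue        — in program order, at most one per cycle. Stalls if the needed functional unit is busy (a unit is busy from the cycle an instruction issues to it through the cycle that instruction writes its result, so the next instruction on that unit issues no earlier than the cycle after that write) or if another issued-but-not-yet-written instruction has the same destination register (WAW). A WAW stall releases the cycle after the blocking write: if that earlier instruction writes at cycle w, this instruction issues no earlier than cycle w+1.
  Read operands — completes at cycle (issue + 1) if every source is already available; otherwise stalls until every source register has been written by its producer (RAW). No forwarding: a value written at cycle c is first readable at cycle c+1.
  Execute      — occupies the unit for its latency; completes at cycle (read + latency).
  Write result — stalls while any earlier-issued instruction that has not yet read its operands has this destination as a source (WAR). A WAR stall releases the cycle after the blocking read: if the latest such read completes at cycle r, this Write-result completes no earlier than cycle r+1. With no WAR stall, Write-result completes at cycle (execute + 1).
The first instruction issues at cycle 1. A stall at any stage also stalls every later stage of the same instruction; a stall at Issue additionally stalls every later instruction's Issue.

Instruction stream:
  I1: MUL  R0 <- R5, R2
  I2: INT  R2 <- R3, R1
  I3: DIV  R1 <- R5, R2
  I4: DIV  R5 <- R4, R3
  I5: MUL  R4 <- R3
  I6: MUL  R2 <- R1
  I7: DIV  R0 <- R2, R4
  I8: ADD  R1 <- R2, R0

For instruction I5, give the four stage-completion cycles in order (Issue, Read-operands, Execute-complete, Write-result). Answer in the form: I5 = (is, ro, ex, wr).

I5 = (17, 18, 22, 23)

t=1  I1 dispatched to MUL
t=2  I1 operands ready; I2 dispatched to INT
t=3  I2 operands ready; I3 dispatched to DIV
t=4  I2 complete
t=5  R2←I2
t=6  I1 complete; I3 operands ready
t=7  R0←I1
t=14  I3 complete
t=15  R1←I3
t=16  I4 dispatched to DIV
t=17  I4 operands ready; I5 dispatched to MUL
t=18  I5 operands ready
t=22  I5 complete
t=23  R4←I5
t=24  I6 dispatched to MUL
t=25  I4 complete; I6 operands ready
t=26  R5←I4
t=27  I7 dispatched to DIV
t=28  I8 dispatched to ADD
t=29  I6 complete
t=30  R2←I6
t=31  I7 operands ready
t=39  I7 complete
t=40  R0←I7
t=41  I8 operands ready
t=43  I8 complete
t=44  R1←I8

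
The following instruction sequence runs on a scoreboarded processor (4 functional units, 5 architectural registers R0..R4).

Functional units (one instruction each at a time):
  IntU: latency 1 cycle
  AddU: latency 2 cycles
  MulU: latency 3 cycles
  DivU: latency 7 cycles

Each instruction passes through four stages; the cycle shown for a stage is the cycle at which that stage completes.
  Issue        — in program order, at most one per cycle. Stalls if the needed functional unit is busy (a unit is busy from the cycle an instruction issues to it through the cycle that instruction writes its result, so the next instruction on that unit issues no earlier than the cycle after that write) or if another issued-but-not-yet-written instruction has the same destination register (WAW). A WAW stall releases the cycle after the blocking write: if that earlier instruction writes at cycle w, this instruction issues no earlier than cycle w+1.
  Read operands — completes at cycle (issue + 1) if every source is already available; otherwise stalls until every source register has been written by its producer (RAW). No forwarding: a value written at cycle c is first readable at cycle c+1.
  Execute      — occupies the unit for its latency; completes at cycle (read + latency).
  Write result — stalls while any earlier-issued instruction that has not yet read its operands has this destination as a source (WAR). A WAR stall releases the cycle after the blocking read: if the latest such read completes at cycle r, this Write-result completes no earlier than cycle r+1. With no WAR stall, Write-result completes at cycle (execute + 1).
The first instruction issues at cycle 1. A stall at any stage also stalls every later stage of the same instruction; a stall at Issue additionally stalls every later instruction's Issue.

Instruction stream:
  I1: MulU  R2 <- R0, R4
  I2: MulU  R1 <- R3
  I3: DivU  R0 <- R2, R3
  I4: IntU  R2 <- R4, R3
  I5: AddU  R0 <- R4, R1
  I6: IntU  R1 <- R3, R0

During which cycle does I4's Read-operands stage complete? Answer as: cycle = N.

[1] I1 dispatched to MulU
[2] I1 operands ready
[5] I1 complete
[6] R2←I1
[7] I2 dispatched to MulU
[8] I2 operands ready, I3 dispatched to DivU
[9] I3 operands ready, I4 dispatched to IntU
[10] I4 operands ready
[11] I2 complete, I4 complete
[12] R1←I2, R2←I4
[16] I3 complete
[17] R0←I3
[18] I5 dispatched to AddU
[19] I5 operands ready, I6 dispatched to IntU
[21] I5 complete
[22] R0←I5
[23] I6 operands ready
[24] I6 complete
[25] R1←I6

cycle = 10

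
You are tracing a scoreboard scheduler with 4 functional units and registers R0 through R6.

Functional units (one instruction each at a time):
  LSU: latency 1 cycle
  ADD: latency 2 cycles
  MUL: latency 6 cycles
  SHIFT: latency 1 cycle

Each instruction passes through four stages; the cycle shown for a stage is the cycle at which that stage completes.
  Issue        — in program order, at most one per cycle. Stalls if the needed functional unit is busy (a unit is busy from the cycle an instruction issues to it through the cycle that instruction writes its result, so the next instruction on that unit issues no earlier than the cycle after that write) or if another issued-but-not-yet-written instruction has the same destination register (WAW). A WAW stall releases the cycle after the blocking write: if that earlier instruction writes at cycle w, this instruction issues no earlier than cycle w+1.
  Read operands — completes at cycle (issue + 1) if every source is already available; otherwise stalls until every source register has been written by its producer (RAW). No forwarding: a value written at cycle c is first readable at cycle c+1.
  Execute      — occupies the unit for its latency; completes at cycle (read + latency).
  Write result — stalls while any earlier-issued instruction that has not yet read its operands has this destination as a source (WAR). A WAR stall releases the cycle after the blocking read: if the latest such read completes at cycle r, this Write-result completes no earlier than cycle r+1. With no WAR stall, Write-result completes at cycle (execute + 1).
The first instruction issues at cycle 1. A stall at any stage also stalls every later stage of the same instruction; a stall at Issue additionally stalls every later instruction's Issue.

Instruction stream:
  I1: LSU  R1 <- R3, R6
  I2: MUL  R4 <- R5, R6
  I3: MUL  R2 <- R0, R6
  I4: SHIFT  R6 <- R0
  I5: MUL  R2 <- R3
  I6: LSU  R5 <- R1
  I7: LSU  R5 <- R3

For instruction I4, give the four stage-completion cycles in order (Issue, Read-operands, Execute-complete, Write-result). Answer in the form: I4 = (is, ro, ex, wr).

[1] I1→LSU
[2] I1 RO, I2→MUL
[3] I1 EX, I2 RO
[4] I1 WR R1
[9] I2 EX
[10] I2 WR R4
[11] I3→MUL
[12] I3 RO, I4→SHIFT
[13] I4 RO
[14] I4 EX
[15] I4 WR R6
[18] I3 EX
[19] I3 WR R2
[20] I5→MUL
[21] I5 RO, I6→LSU
[22] I6 RO
[23] I6 EX
[24] I6 WR R5
[25] I7→LSU
[26] I7 RO
[27] I5 EX, I7 EX
[28] I5 WR R2, I7 WR R5

I4 = (12, 13, 14, 15)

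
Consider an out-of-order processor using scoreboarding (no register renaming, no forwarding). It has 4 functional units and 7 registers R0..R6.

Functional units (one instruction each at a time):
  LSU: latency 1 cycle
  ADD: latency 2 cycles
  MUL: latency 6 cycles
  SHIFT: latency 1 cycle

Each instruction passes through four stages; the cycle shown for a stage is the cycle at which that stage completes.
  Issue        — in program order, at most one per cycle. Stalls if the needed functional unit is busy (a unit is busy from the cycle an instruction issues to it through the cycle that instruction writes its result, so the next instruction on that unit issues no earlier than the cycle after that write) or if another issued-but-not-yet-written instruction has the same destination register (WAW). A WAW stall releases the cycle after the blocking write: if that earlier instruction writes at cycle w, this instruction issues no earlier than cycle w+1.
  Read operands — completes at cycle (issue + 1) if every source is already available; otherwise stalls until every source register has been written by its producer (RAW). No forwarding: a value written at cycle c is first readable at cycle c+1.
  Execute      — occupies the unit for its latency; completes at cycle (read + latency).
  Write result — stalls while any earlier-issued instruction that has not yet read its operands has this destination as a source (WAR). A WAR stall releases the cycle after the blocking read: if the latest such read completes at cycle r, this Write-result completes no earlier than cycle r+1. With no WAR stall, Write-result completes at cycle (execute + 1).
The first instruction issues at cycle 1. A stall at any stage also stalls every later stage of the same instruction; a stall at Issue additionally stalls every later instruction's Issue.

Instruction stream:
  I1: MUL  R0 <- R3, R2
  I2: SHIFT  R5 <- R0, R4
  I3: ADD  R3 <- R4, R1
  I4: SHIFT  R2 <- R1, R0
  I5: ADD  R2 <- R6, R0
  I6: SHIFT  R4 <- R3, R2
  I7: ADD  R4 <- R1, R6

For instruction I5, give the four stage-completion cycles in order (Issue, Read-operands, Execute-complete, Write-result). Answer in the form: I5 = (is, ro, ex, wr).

cycle 1: issue I1 (MUL)
cycle 2: I1 read-ops · issue I2 (SHIFT)
cycle 3: issue I3 (ADD)
cycle 4: I3 read-ops
cycle 6: I3 finished on ADD
cycle 7: I3→R3
cycle 8: I1 finished on MUL
cycle 9: I1→R0
cycle 10: I2 read-ops
cycle 11: I2 finished on SHIFT
cycle 12: I2→R5
cycle 13: issue I4 (SHIFT)
cycle 14: I4 read-ops
cycle 15: I4 finished on SHIFT
cycle 16: I4→R2
cycle 17: issue I5 (ADD)
cycle 18: I5 read-ops · issue I6 (SHIFT)
cycle 20: I5 finished on ADD
cycle 21: I5→R2
cycle 22: I6 read-ops
cycle 23: I6 finished on SHIFT
cycle 24: I6→R4
cycle 25: issue I7 (ADD)
cycle 26: I7 read-ops
cycle 28: I7 finished on ADD
cycle 29: I7→R4

I5 = (17, 18, 20, 21)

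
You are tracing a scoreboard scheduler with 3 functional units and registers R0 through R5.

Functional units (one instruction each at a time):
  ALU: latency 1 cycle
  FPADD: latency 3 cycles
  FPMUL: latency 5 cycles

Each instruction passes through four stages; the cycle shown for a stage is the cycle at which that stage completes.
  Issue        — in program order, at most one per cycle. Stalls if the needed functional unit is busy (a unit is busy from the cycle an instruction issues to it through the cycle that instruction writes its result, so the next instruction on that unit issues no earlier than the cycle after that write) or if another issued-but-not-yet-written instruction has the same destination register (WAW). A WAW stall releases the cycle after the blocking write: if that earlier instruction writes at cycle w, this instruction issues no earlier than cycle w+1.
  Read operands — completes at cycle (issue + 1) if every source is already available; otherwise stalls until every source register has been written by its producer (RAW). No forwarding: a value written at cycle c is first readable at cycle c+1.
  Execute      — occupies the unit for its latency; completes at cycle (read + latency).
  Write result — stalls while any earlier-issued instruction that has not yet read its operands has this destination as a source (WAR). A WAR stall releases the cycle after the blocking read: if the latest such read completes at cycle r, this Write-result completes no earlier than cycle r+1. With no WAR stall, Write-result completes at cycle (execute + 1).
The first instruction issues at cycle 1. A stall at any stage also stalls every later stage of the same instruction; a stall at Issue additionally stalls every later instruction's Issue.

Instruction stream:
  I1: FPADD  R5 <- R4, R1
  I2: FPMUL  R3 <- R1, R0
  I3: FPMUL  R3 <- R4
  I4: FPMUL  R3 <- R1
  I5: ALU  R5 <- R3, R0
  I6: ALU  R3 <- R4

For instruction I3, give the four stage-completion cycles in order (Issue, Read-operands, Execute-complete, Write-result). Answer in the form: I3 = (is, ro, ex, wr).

I3 = (10, 11, 16, 17)

I1 -> (1, 2, 5, 6)
I2 -> (2, 3, 8, 9)
I3 -> (10, 11, 16, 17)  // struct: FPMUL busy until I2 writes@9
I4 -> (18, 19, 24, 25)  // struct: FPMUL busy until I3 writes@17
I5 -> (19, 26, 27, 28)  // RAW R3: wait I4 write@25
I6 -> (29, 30, 31, 32)  // struct: ALU busy until I5 writes@28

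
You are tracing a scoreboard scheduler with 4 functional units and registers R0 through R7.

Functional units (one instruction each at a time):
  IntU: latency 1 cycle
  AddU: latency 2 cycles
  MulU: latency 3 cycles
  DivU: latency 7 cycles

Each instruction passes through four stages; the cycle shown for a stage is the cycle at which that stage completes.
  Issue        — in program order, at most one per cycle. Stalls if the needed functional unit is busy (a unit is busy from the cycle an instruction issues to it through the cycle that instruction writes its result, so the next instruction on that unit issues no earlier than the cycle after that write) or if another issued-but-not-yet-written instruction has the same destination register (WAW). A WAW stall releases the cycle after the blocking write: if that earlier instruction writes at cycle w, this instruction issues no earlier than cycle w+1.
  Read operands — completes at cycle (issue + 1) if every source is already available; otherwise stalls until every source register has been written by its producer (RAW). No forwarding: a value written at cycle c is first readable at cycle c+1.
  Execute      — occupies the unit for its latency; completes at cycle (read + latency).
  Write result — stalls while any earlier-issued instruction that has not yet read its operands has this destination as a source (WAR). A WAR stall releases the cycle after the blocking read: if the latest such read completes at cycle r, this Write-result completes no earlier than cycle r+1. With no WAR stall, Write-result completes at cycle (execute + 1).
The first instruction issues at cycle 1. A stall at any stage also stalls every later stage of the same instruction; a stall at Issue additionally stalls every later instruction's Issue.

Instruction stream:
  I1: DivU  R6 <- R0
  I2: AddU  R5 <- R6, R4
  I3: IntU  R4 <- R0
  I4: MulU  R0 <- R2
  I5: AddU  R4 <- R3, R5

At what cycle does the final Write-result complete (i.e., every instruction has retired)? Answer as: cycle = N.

cycle = 19

t=1  issue I1 (DivU)
t=2  I1 read-ops; issue I2 (AddU)
t=3  issue I3 (IntU)
t=4  I3 read-ops; issue I4 (MulU)
t=5  I3 finished on IntU; I4 read-ops
t=8  I4 finished on MulU
t=9  I1 finished on DivU; I4→R0
t=10  I1→R6
t=11  I2 read-ops
t=12  I3→R4
t=13  I2 finished on AddU
t=14  I2→R5
t=15  issue I5 (AddU)
t=16  I5 read-ops
t=18  I5 finished on AddU
t=19  I5→R4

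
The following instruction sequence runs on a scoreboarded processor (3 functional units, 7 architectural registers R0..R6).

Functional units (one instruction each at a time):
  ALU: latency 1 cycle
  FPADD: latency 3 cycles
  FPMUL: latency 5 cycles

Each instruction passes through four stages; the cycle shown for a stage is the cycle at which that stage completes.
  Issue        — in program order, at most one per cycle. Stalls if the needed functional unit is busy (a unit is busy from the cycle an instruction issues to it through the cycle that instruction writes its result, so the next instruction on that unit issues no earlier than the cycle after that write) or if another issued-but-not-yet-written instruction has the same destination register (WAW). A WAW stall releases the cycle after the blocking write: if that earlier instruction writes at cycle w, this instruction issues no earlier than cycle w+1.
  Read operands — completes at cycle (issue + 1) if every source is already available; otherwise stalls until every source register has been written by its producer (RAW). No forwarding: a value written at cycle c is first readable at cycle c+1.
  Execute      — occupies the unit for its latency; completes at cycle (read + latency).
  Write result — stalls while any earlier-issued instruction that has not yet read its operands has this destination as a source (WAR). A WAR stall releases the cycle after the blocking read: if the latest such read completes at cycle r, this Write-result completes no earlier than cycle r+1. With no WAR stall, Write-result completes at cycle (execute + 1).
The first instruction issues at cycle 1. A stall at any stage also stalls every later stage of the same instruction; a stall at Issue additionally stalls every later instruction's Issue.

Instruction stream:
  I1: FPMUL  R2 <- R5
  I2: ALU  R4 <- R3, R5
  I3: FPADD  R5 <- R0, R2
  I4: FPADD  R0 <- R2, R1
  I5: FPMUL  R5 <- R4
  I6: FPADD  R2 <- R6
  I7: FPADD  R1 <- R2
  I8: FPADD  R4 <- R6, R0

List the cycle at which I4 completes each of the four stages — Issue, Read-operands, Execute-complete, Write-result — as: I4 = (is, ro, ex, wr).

I4 = (14, 15, 18, 19)

cycle 1: issue I1 (FPMUL)
cycle 2: I1 read-ops; issue I2 (ALU)
cycle 3: I2 read-ops; issue I3 (FPADD)
cycle 4: I2 finished on ALU
cycle 5: I2→R4
cycle 7: I1 finished on FPMUL
cycle 8: I1→R2
cycle 9: I3 read-ops
cycle 12: I3 finished on FPADD
cycle 13: I3→R5
cycle 14: issue I4 (FPADD)
cycle 15: I4 read-ops; issue I5 (FPMUL)
cycle 16: I5 read-ops
cycle 18: I4 finished on FPADD
cycle 19: I4→R0
cycle 20: issue I6 (FPADD)
cycle 21: I5 finished on FPMUL; I6 read-ops
cycle 22: I5→R5
cycle 24: I6 finished on FPADD
cycle 25: I6→R2
cycle 26: issue I7 (FPADD)
cycle 27: I7 read-ops
cycle 30: I7 finished on FPADD
cycle 31: I7→R1
cycle 32: issue I8 (FPADD)
cycle 33: I8 read-ops
cycle 36: I8 finished on FPADD
cycle 37: I8→R4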